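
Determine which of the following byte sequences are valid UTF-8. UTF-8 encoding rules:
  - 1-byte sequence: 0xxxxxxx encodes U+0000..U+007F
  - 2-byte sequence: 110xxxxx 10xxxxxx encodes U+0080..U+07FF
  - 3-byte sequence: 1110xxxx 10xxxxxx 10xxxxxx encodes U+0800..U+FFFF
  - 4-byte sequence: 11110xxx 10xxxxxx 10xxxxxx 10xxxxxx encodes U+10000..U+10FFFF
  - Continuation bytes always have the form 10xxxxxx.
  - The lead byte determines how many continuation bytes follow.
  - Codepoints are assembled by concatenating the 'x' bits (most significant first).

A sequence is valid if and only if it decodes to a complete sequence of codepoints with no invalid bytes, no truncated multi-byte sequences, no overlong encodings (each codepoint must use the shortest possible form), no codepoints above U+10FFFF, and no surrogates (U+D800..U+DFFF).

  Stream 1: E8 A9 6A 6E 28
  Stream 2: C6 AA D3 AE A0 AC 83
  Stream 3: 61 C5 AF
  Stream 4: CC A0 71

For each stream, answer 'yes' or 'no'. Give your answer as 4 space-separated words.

Answer: no no yes yes

Derivation:
Stream 1: error at byte offset 2. INVALID
Stream 2: error at byte offset 4. INVALID
Stream 3: decodes cleanly. VALID
Stream 4: decodes cleanly. VALID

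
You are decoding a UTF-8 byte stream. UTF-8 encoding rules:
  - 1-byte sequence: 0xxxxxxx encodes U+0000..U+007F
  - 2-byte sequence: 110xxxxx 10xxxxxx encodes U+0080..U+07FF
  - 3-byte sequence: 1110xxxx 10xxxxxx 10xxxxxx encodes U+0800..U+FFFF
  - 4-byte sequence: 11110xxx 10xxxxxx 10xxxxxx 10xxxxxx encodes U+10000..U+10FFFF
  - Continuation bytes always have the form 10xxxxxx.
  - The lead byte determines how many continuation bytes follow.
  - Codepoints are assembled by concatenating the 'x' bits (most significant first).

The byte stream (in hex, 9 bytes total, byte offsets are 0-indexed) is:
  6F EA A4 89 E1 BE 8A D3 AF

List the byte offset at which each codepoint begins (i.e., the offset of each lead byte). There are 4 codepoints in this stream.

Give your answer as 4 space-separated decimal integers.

Answer: 0 1 4 7

Derivation:
Byte[0]=6F: 1-byte ASCII. cp=U+006F
Byte[1]=EA: 3-byte lead, need 2 cont bytes. acc=0xA
Byte[2]=A4: continuation. acc=(acc<<6)|0x24=0x2A4
Byte[3]=89: continuation. acc=(acc<<6)|0x09=0xA909
Completed: cp=U+A909 (starts at byte 1)
Byte[4]=E1: 3-byte lead, need 2 cont bytes. acc=0x1
Byte[5]=BE: continuation. acc=(acc<<6)|0x3E=0x7E
Byte[6]=8A: continuation. acc=(acc<<6)|0x0A=0x1F8A
Completed: cp=U+1F8A (starts at byte 4)
Byte[7]=D3: 2-byte lead, need 1 cont bytes. acc=0x13
Byte[8]=AF: continuation. acc=(acc<<6)|0x2F=0x4EF
Completed: cp=U+04EF (starts at byte 7)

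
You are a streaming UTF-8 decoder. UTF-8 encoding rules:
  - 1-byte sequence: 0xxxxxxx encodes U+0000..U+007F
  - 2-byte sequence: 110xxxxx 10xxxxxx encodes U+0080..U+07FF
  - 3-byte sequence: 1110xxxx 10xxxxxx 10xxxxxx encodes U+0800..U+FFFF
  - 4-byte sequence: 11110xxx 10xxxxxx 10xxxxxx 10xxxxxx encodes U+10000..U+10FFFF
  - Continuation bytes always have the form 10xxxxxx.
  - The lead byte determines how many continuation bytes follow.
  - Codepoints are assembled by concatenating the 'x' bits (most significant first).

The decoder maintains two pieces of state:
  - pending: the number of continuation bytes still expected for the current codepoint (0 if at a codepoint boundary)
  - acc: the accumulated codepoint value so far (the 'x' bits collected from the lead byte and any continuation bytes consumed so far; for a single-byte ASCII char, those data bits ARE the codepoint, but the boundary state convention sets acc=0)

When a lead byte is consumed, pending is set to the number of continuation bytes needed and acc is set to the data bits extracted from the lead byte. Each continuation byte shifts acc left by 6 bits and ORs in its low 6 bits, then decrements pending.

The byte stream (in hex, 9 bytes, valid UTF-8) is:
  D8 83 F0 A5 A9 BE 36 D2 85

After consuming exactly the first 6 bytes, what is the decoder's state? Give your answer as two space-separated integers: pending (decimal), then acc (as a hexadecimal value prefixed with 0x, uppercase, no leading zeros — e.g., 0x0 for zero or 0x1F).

Answer: 0 0x25A7E

Derivation:
Byte[0]=D8: 2-byte lead. pending=1, acc=0x18
Byte[1]=83: continuation. acc=(acc<<6)|0x03=0x603, pending=0
Byte[2]=F0: 4-byte lead. pending=3, acc=0x0
Byte[3]=A5: continuation. acc=(acc<<6)|0x25=0x25, pending=2
Byte[4]=A9: continuation. acc=(acc<<6)|0x29=0x969, pending=1
Byte[5]=BE: continuation. acc=(acc<<6)|0x3E=0x25A7E, pending=0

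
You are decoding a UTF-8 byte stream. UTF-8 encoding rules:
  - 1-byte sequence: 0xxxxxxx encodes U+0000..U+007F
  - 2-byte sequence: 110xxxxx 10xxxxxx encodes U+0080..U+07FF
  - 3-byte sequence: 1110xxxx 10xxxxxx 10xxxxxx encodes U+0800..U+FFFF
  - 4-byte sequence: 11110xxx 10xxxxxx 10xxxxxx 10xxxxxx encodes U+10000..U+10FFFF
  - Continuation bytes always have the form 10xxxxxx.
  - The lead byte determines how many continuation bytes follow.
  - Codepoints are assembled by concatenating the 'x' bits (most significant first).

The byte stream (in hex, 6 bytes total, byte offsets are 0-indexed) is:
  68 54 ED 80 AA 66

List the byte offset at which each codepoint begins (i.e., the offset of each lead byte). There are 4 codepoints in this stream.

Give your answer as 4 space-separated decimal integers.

Answer: 0 1 2 5

Derivation:
Byte[0]=68: 1-byte ASCII. cp=U+0068
Byte[1]=54: 1-byte ASCII. cp=U+0054
Byte[2]=ED: 3-byte lead, need 2 cont bytes. acc=0xD
Byte[3]=80: continuation. acc=(acc<<6)|0x00=0x340
Byte[4]=AA: continuation. acc=(acc<<6)|0x2A=0xD02A
Completed: cp=U+D02A (starts at byte 2)
Byte[5]=66: 1-byte ASCII. cp=U+0066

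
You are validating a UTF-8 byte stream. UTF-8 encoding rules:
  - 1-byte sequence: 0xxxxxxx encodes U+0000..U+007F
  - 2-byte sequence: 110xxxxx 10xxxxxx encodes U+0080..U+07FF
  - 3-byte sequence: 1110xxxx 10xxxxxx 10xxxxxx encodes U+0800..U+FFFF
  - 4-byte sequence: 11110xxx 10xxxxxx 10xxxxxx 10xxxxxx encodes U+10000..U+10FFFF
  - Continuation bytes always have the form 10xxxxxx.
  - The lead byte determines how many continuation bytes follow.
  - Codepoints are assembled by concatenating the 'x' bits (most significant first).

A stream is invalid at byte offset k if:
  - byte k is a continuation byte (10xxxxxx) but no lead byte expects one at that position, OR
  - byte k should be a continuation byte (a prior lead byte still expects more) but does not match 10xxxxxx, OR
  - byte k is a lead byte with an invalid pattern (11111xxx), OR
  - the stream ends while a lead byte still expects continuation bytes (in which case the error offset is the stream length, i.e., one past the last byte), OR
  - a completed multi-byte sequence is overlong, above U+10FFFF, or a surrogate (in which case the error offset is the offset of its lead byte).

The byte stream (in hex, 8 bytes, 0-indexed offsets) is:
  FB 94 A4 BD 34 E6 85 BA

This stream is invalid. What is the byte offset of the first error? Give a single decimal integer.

Answer: 0

Derivation:
Byte[0]=FB: INVALID lead byte (not 0xxx/110x/1110/11110)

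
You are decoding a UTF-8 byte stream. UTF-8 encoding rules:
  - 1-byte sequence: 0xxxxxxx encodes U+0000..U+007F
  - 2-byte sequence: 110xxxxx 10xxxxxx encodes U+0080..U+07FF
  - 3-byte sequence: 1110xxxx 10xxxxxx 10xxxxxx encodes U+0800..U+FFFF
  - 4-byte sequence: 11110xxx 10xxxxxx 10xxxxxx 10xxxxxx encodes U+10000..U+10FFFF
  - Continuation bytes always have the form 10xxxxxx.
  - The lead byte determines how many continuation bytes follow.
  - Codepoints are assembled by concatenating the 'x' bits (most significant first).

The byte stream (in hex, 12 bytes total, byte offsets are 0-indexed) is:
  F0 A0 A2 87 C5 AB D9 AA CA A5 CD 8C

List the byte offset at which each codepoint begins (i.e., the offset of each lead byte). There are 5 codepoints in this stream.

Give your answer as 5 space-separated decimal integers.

Byte[0]=F0: 4-byte lead, need 3 cont bytes. acc=0x0
Byte[1]=A0: continuation. acc=(acc<<6)|0x20=0x20
Byte[2]=A2: continuation. acc=(acc<<6)|0x22=0x822
Byte[3]=87: continuation. acc=(acc<<6)|0x07=0x20887
Completed: cp=U+20887 (starts at byte 0)
Byte[4]=C5: 2-byte lead, need 1 cont bytes. acc=0x5
Byte[5]=AB: continuation. acc=(acc<<6)|0x2B=0x16B
Completed: cp=U+016B (starts at byte 4)
Byte[6]=D9: 2-byte lead, need 1 cont bytes. acc=0x19
Byte[7]=AA: continuation. acc=(acc<<6)|0x2A=0x66A
Completed: cp=U+066A (starts at byte 6)
Byte[8]=CA: 2-byte lead, need 1 cont bytes. acc=0xA
Byte[9]=A5: continuation. acc=(acc<<6)|0x25=0x2A5
Completed: cp=U+02A5 (starts at byte 8)
Byte[10]=CD: 2-byte lead, need 1 cont bytes. acc=0xD
Byte[11]=8C: continuation. acc=(acc<<6)|0x0C=0x34C
Completed: cp=U+034C (starts at byte 10)

Answer: 0 4 6 8 10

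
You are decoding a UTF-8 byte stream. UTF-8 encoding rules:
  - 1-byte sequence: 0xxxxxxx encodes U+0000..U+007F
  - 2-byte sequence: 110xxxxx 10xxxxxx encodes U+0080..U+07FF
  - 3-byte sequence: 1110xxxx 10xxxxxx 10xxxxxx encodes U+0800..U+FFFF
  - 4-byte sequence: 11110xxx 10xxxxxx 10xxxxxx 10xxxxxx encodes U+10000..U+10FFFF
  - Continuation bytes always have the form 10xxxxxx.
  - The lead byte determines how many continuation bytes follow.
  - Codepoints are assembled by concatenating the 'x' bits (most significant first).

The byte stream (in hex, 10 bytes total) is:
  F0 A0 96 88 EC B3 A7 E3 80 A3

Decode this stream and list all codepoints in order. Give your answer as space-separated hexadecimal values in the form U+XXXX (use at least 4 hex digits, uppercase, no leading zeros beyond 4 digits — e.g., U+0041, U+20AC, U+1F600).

Answer: U+20588 U+CCE7 U+3023

Derivation:
Byte[0]=F0: 4-byte lead, need 3 cont bytes. acc=0x0
Byte[1]=A0: continuation. acc=(acc<<6)|0x20=0x20
Byte[2]=96: continuation. acc=(acc<<6)|0x16=0x816
Byte[3]=88: continuation. acc=(acc<<6)|0x08=0x20588
Completed: cp=U+20588 (starts at byte 0)
Byte[4]=EC: 3-byte lead, need 2 cont bytes. acc=0xC
Byte[5]=B3: continuation. acc=(acc<<6)|0x33=0x333
Byte[6]=A7: continuation. acc=(acc<<6)|0x27=0xCCE7
Completed: cp=U+CCE7 (starts at byte 4)
Byte[7]=E3: 3-byte lead, need 2 cont bytes. acc=0x3
Byte[8]=80: continuation. acc=(acc<<6)|0x00=0xC0
Byte[9]=A3: continuation. acc=(acc<<6)|0x23=0x3023
Completed: cp=U+3023 (starts at byte 7)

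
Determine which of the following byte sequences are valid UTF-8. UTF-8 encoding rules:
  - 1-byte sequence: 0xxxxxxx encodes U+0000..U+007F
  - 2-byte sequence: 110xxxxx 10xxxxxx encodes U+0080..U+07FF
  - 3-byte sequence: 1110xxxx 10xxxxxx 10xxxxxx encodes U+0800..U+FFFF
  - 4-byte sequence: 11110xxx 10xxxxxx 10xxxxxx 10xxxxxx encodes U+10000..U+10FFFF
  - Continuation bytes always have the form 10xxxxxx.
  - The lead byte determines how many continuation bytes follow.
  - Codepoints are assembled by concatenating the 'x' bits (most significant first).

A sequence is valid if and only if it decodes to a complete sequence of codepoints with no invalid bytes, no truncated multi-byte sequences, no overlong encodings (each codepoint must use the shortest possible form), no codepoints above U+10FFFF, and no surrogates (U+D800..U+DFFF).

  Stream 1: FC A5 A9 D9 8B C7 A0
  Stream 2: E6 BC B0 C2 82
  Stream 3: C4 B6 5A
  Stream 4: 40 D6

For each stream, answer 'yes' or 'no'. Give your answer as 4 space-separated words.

Stream 1: error at byte offset 0. INVALID
Stream 2: decodes cleanly. VALID
Stream 3: decodes cleanly. VALID
Stream 4: error at byte offset 2. INVALID

Answer: no yes yes no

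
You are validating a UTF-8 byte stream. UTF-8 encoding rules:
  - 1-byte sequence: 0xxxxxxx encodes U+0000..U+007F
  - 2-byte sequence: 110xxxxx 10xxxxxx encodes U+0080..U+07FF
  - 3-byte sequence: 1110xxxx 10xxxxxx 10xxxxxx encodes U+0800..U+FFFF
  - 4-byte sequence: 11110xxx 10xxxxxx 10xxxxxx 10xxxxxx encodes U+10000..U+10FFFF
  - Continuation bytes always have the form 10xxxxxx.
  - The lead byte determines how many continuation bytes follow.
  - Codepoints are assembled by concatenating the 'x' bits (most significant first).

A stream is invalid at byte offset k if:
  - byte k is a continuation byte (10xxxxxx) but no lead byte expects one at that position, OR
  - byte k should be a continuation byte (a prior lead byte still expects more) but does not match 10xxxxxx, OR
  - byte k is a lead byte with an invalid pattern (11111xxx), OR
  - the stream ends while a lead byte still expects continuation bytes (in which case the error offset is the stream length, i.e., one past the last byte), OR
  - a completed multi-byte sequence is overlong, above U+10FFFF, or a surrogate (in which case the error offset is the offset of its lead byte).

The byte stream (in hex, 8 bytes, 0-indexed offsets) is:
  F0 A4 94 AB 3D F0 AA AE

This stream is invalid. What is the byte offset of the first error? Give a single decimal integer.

Byte[0]=F0: 4-byte lead, need 3 cont bytes. acc=0x0
Byte[1]=A4: continuation. acc=(acc<<6)|0x24=0x24
Byte[2]=94: continuation. acc=(acc<<6)|0x14=0x914
Byte[3]=AB: continuation. acc=(acc<<6)|0x2B=0x2452B
Completed: cp=U+2452B (starts at byte 0)
Byte[4]=3D: 1-byte ASCII. cp=U+003D
Byte[5]=F0: 4-byte lead, need 3 cont bytes. acc=0x0
Byte[6]=AA: continuation. acc=(acc<<6)|0x2A=0x2A
Byte[7]=AE: continuation. acc=(acc<<6)|0x2E=0xAAE
Byte[8]: stream ended, expected continuation. INVALID

Answer: 8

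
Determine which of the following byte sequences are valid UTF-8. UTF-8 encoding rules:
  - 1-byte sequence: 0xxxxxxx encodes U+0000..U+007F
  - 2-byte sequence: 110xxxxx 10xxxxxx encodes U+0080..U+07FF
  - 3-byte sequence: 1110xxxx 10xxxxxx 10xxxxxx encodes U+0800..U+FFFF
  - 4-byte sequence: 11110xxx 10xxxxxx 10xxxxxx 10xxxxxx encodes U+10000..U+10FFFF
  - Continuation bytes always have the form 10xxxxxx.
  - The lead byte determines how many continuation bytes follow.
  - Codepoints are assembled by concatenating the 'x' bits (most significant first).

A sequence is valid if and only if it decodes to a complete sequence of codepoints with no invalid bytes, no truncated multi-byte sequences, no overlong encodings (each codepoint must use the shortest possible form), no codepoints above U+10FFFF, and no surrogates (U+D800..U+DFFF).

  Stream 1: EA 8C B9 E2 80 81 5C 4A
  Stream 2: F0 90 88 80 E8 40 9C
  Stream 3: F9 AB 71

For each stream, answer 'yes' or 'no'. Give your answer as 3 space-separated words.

Stream 1: decodes cleanly. VALID
Stream 2: error at byte offset 5. INVALID
Stream 3: error at byte offset 0. INVALID

Answer: yes no no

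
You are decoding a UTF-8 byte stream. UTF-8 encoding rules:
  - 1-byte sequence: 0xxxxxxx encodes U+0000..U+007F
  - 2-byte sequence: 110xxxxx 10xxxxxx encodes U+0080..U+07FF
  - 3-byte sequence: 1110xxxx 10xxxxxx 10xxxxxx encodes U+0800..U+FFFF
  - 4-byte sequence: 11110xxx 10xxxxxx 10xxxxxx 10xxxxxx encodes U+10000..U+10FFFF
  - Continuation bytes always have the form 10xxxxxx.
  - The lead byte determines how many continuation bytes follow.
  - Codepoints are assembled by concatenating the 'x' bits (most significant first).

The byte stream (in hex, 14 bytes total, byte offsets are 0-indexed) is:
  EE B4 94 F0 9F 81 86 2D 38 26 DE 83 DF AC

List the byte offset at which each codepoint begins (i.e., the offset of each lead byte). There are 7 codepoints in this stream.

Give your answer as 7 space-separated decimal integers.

Answer: 0 3 7 8 9 10 12

Derivation:
Byte[0]=EE: 3-byte lead, need 2 cont bytes. acc=0xE
Byte[1]=B4: continuation. acc=(acc<<6)|0x34=0x3B4
Byte[2]=94: continuation. acc=(acc<<6)|0x14=0xED14
Completed: cp=U+ED14 (starts at byte 0)
Byte[3]=F0: 4-byte lead, need 3 cont bytes. acc=0x0
Byte[4]=9F: continuation. acc=(acc<<6)|0x1F=0x1F
Byte[5]=81: continuation. acc=(acc<<6)|0x01=0x7C1
Byte[6]=86: continuation. acc=(acc<<6)|0x06=0x1F046
Completed: cp=U+1F046 (starts at byte 3)
Byte[7]=2D: 1-byte ASCII. cp=U+002D
Byte[8]=38: 1-byte ASCII. cp=U+0038
Byte[9]=26: 1-byte ASCII. cp=U+0026
Byte[10]=DE: 2-byte lead, need 1 cont bytes. acc=0x1E
Byte[11]=83: continuation. acc=(acc<<6)|0x03=0x783
Completed: cp=U+0783 (starts at byte 10)
Byte[12]=DF: 2-byte lead, need 1 cont bytes. acc=0x1F
Byte[13]=AC: continuation. acc=(acc<<6)|0x2C=0x7EC
Completed: cp=U+07EC (starts at byte 12)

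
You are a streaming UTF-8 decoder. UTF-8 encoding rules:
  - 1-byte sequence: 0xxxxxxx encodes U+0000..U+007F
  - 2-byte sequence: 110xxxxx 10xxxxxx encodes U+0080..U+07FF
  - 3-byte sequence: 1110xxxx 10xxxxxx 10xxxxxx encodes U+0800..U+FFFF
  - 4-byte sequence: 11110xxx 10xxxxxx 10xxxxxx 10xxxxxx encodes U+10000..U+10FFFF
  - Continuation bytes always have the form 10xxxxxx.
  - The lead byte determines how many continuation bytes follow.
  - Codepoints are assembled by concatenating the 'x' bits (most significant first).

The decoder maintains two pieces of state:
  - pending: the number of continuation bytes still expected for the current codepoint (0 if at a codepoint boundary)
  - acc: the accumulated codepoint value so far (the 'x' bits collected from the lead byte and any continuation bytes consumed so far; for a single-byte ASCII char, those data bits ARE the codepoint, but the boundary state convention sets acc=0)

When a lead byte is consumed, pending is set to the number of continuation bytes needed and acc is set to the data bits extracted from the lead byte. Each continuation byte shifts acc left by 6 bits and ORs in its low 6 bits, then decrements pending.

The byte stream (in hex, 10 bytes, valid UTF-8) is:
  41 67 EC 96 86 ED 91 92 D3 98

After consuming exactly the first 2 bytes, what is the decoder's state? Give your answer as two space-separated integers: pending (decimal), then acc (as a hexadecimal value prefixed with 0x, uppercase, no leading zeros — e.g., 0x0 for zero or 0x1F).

Answer: 0 0x0

Derivation:
Byte[0]=41: 1-byte. pending=0, acc=0x0
Byte[1]=67: 1-byte. pending=0, acc=0x0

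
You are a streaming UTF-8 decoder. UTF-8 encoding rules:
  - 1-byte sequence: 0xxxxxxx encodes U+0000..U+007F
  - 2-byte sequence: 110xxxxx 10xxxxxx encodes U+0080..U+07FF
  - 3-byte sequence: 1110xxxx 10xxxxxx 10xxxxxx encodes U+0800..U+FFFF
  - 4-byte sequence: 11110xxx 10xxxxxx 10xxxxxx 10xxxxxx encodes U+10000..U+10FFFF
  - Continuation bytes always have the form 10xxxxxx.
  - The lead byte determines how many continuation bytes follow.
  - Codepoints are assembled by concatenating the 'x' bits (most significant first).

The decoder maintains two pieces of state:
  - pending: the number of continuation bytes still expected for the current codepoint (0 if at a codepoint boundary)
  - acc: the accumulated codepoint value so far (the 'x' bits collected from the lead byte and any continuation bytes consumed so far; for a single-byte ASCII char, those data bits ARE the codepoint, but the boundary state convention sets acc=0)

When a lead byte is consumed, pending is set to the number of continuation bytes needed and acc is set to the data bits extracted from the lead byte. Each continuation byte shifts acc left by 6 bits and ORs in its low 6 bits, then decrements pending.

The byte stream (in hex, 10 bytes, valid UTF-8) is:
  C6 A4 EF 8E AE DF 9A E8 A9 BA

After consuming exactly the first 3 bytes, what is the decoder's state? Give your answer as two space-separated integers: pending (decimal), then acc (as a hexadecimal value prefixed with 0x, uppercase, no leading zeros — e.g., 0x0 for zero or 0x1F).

Byte[0]=C6: 2-byte lead. pending=1, acc=0x6
Byte[1]=A4: continuation. acc=(acc<<6)|0x24=0x1A4, pending=0
Byte[2]=EF: 3-byte lead. pending=2, acc=0xF

Answer: 2 0xF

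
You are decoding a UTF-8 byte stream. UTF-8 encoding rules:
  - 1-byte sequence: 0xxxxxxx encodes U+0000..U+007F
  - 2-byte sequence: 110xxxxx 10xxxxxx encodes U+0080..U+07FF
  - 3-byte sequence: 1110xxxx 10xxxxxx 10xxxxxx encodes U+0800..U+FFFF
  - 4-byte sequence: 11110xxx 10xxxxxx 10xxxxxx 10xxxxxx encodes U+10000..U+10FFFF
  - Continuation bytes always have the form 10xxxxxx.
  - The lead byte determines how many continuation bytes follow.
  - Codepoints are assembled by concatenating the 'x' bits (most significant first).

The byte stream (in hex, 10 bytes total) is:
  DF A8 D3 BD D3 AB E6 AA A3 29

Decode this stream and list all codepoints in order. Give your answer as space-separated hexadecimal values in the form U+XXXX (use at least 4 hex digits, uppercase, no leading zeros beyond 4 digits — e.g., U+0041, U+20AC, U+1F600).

Byte[0]=DF: 2-byte lead, need 1 cont bytes. acc=0x1F
Byte[1]=A8: continuation. acc=(acc<<6)|0x28=0x7E8
Completed: cp=U+07E8 (starts at byte 0)
Byte[2]=D3: 2-byte lead, need 1 cont bytes. acc=0x13
Byte[3]=BD: continuation. acc=(acc<<6)|0x3D=0x4FD
Completed: cp=U+04FD (starts at byte 2)
Byte[4]=D3: 2-byte lead, need 1 cont bytes. acc=0x13
Byte[5]=AB: continuation. acc=(acc<<6)|0x2B=0x4EB
Completed: cp=U+04EB (starts at byte 4)
Byte[6]=E6: 3-byte lead, need 2 cont bytes. acc=0x6
Byte[7]=AA: continuation. acc=(acc<<6)|0x2A=0x1AA
Byte[8]=A3: continuation. acc=(acc<<6)|0x23=0x6AA3
Completed: cp=U+6AA3 (starts at byte 6)
Byte[9]=29: 1-byte ASCII. cp=U+0029

Answer: U+07E8 U+04FD U+04EB U+6AA3 U+0029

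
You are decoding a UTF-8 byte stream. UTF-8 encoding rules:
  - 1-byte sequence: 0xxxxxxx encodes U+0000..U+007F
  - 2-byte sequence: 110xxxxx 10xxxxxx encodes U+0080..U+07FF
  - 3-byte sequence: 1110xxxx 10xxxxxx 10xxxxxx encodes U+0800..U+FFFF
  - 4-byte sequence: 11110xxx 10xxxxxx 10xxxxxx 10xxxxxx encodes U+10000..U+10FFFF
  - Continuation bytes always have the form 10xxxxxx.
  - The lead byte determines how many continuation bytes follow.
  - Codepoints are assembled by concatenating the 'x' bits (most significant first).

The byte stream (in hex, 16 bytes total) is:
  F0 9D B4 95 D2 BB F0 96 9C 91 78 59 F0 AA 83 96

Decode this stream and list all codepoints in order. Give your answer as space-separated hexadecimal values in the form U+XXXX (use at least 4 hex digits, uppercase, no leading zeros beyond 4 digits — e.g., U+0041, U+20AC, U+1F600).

Byte[0]=F0: 4-byte lead, need 3 cont bytes. acc=0x0
Byte[1]=9D: continuation. acc=(acc<<6)|0x1D=0x1D
Byte[2]=B4: continuation. acc=(acc<<6)|0x34=0x774
Byte[3]=95: continuation. acc=(acc<<6)|0x15=0x1DD15
Completed: cp=U+1DD15 (starts at byte 0)
Byte[4]=D2: 2-byte lead, need 1 cont bytes. acc=0x12
Byte[5]=BB: continuation. acc=(acc<<6)|0x3B=0x4BB
Completed: cp=U+04BB (starts at byte 4)
Byte[6]=F0: 4-byte lead, need 3 cont bytes. acc=0x0
Byte[7]=96: continuation. acc=(acc<<6)|0x16=0x16
Byte[8]=9C: continuation. acc=(acc<<6)|0x1C=0x59C
Byte[9]=91: continuation. acc=(acc<<6)|0x11=0x16711
Completed: cp=U+16711 (starts at byte 6)
Byte[10]=78: 1-byte ASCII. cp=U+0078
Byte[11]=59: 1-byte ASCII. cp=U+0059
Byte[12]=F0: 4-byte lead, need 3 cont bytes. acc=0x0
Byte[13]=AA: continuation. acc=(acc<<6)|0x2A=0x2A
Byte[14]=83: continuation. acc=(acc<<6)|0x03=0xA83
Byte[15]=96: continuation. acc=(acc<<6)|0x16=0x2A0D6
Completed: cp=U+2A0D6 (starts at byte 12)

Answer: U+1DD15 U+04BB U+16711 U+0078 U+0059 U+2A0D6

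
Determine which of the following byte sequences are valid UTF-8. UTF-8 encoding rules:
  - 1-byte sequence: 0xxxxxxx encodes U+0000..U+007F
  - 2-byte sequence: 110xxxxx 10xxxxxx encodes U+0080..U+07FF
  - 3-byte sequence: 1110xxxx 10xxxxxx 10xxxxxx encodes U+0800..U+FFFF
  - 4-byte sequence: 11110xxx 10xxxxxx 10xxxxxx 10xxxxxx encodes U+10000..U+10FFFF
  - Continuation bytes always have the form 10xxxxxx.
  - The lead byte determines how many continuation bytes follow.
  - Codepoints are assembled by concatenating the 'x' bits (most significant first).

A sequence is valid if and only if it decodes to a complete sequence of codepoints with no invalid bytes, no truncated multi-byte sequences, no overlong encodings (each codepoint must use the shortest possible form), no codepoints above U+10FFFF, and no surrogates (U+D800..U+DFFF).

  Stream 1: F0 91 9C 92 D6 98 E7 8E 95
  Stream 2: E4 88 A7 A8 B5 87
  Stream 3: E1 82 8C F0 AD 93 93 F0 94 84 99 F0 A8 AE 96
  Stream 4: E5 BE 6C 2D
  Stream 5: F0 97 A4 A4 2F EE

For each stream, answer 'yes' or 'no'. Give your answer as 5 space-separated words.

Stream 1: decodes cleanly. VALID
Stream 2: error at byte offset 3. INVALID
Stream 3: decodes cleanly. VALID
Stream 4: error at byte offset 2. INVALID
Stream 5: error at byte offset 6. INVALID

Answer: yes no yes no no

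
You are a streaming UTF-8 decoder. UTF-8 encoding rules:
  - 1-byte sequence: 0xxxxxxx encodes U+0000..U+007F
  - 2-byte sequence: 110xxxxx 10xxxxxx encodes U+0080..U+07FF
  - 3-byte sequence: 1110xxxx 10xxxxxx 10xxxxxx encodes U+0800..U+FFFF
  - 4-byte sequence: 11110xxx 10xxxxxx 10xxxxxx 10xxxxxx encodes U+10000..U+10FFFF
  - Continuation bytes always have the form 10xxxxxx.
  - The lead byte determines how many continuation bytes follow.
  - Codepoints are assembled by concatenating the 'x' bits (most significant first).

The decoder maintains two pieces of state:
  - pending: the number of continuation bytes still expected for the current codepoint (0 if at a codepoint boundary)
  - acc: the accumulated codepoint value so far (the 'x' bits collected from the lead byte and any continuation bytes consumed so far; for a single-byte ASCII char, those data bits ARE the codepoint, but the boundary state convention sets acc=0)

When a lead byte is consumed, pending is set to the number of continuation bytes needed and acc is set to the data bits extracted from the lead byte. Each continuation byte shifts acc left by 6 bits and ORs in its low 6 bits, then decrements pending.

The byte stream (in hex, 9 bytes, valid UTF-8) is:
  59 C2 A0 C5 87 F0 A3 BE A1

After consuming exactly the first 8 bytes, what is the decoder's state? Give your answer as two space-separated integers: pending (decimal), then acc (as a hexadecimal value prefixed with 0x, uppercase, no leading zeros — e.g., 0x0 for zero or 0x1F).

Answer: 1 0x8FE

Derivation:
Byte[0]=59: 1-byte. pending=0, acc=0x0
Byte[1]=C2: 2-byte lead. pending=1, acc=0x2
Byte[2]=A0: continuation. acc=(acc<<6)|0x20=0xA0, pending=0
Byte[3]=C5: 2-byte lead. pending=1, acc=0x5
Byte[4]=87: continuation. acc=(acc<<6)|0x07=0x147, pending=0
Byte[5]=F0: 4-byte lead. pending=3, acc=0x0
Byte[6]=A3: continuation. acc=(acc<<6)|0x23=0x23, pending=2
Byte[7]=BE: continuation. acc=(acc<<6)|0x3E=0x8FE, pending=1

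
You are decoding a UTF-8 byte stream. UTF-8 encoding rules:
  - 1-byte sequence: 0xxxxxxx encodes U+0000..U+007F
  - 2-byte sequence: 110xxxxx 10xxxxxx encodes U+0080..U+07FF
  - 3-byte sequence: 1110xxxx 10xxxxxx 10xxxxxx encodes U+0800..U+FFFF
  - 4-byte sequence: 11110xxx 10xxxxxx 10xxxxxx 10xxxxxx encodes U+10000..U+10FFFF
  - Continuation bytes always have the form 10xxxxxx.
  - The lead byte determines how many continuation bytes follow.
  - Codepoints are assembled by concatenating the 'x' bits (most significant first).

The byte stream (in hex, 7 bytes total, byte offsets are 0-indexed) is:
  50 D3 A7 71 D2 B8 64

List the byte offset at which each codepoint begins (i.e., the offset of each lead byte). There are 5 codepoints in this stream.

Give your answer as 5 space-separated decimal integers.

Answer: 0 1 3 4 6

Derivation:
Byte[0]=50: 1-byte ASCII. cp=U+0050
Byte[1]=D3: 2-byte lead, need 1 cont bytes. acc=0x13
Byte[2]=A7: continuation. acc=(acc<<6)|0x27=0x4E7
Completed: cp=U+04E7 (starts at byte 1)
Byte[3]=71: 1-byte ASCII. cp=U+0071
Byte[4]=D2: 2-byte lead, need 1 cont bytes. acc=0x12
Byte[5]=B8: continuation. acc=(acc<<6)|0x38=0x4B8
Completed: cp=U+04B8 (starts at byte 4)
Byte[6]=64: 1-byte ASCII. cp=U+0064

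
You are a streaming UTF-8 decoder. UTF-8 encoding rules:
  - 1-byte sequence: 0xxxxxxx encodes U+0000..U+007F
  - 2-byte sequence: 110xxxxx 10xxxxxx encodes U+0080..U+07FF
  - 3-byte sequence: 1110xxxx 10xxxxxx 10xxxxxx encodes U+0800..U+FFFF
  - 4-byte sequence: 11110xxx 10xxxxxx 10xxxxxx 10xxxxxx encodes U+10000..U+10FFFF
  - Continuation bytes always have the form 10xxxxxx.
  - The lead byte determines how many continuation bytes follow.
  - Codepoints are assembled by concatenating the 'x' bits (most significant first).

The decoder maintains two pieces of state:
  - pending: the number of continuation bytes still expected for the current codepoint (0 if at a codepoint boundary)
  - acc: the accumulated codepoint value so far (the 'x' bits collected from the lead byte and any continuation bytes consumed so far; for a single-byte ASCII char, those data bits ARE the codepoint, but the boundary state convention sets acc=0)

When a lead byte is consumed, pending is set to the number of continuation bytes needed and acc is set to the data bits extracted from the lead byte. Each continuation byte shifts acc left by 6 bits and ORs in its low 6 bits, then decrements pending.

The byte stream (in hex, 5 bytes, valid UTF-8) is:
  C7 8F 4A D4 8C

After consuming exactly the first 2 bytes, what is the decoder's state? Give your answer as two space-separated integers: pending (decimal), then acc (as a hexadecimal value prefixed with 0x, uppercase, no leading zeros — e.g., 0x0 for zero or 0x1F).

Byte[0]=C7: 2-byte lead. pending=1, acc=0x7
Byte[1]=8F: continuation. acc=(acc<<6)|0x0F=0x1CF, pending=0

Answer: 0 0x1CF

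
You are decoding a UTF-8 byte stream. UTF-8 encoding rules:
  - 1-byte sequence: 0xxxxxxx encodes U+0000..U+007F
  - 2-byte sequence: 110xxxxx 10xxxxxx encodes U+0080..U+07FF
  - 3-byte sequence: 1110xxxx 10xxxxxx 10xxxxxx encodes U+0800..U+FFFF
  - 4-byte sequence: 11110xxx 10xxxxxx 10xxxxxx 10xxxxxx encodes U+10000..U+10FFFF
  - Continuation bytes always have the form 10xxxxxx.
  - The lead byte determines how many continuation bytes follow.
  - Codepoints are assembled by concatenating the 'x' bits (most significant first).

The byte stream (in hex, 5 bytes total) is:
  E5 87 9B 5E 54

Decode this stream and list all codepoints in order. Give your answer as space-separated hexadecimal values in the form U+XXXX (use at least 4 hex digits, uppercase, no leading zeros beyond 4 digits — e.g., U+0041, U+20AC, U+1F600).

Byte[0]=E5: 3-byte lead, need 2 cont bytes. acc=0x5
Byte[1]=87: continuation. acc=(acc<<6)|0x07=0x147
Byte[2]=9B: continuation. acc=(acc<<6)|0x1B=0x51DB
Completed: cp=U+51DB (starts at byte 0)
Byte[3]=5E: 1-byte ASCII. cp=U+005E
Byte[4]=54: 1-byte ASCII. cp=U+0054

Answer: U+51DB U+005E U+0054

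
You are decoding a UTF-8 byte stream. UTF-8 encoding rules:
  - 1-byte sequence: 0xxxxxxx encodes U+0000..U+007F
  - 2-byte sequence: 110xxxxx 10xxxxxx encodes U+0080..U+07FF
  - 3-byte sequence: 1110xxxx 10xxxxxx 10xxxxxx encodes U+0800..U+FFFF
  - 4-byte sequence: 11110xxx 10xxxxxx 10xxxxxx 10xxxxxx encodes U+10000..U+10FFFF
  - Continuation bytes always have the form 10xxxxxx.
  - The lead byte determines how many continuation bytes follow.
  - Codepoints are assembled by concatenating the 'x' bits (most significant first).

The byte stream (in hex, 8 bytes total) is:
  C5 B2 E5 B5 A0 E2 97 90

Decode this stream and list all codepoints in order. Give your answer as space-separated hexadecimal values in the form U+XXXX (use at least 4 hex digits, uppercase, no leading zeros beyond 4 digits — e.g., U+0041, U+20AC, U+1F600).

Byte[0]=C5: 2-byte lead, need 1 cont bytes. acc=0x5
Byte[1]=B2: continuation. acc=(acc<<6)|0x32=0x172
Completed: cp=U+0172 (starts at byte 0)
Byte[2]=E5: 3-byte lead, need 2 cont bytes. acc=0x5
Byte[3]=B5: continuation. acc=(acc<<6)|0x35=0x175
Byte[4]=A0: continuation. acc=(acc<<6)|0x20=0x5D60
Completed: cp=U+5D60 (starts at byte 2)
Byte[5]=E2: 3-byte lead, need 2 cont bytes. acc=0x2
Byte[6]=97: continuation. acc=(acc<<6)|0x17=0x97
Byte[7]=90: continuation. acc=(acc<<6)|0x10=0x25D0
Completed: cp=U+25D0 (starts at byte 5)

Answer: U+0172 U+5D60 U+25D0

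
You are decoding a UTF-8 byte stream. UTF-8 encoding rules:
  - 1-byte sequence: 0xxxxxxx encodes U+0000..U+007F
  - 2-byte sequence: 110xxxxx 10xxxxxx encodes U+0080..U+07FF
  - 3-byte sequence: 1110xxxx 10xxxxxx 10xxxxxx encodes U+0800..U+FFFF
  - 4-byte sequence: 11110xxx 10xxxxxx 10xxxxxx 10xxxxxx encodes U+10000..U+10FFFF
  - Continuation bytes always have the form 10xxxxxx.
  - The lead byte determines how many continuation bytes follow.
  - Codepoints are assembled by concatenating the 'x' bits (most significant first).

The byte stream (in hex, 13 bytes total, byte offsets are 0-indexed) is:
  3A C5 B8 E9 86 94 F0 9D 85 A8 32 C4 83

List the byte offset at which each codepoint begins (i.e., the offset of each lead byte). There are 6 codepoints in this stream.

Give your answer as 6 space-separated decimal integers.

Byte[0]=3A: 1-byte ASCII. cp=U+003A
Byte[1]=C5: 2-byte lead, need 1 cont bytes. acc=0x5
Byte[2]=B8: continuation. acc=(acc<<6)|0x38=0x178
Completed: cp=U+0178 (starts at byte 1)
Byte[3]=E9: 3-byte lead, need 2 cont bytes. acc=0x9
Byte[4]=86: continuation. acc=(acc<<6)|0x06=0x246
Byte[5]=94: continuation. acc=(acc<<6)|0x14=0x9194
Completed: cp=U+9194 (starts at byte 3)
Byte[6]=F0: 4-byte lead, need 3 cont bytes. acc=0x0
Byte[7]=9D: continuation. acc=(acc<<6)|0x1D=0x1D
Byte[8]=85: continuation. acc=(acc<<6)|0x05=0x745
Byte[9]=A8: continuation. acc=(acc<<6)|0x28=0x1D168
Completed: cp=U+1D168 (starts at byte 6)
Byte[10]=32: 1-byte ASCII. cp=U+0032
Byte[11]=C4: 2-byte lead, need 1 cont bytes. acc=0x4
Byte[12]=83: continuation. acc=(acc<<6)|0x03=0x103
Completed: cp=U+0103 (starts at byte 11)

Answer: 0 1 3 6 10 11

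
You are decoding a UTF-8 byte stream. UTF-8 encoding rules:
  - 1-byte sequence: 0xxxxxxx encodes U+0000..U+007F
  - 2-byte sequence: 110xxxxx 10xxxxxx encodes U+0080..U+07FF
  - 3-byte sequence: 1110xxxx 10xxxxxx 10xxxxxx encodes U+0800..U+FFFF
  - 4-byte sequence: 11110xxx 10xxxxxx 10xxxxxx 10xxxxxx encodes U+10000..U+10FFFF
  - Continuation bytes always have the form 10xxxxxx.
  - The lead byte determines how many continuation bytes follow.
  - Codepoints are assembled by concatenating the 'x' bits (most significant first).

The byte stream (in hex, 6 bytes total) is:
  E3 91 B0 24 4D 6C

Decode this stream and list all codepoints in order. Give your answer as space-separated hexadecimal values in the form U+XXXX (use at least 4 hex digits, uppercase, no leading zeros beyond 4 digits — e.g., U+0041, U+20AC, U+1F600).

Answer: U+3470 U+0024 U+004D U+006C

Derivation:
Byte[0]=E3: 3-byte lead, need 2 cont bytes. acc=0x3
Byte[1]=91: continuation. acc=(acc<<6)|0x11=0xD1
Byte[2]=B0: continuation. acc=(acc<<6)|0x30=0x3470
Completed: cp=U+3470 (starts at byte 0)
Byte[3]=24: 1-byte ASCII. cp=U+0024
Byte[4]=4D: 1-byte ASCII. cp=U+004D
Byte[5]=6C: 1-byte ASCII. cp=U+006C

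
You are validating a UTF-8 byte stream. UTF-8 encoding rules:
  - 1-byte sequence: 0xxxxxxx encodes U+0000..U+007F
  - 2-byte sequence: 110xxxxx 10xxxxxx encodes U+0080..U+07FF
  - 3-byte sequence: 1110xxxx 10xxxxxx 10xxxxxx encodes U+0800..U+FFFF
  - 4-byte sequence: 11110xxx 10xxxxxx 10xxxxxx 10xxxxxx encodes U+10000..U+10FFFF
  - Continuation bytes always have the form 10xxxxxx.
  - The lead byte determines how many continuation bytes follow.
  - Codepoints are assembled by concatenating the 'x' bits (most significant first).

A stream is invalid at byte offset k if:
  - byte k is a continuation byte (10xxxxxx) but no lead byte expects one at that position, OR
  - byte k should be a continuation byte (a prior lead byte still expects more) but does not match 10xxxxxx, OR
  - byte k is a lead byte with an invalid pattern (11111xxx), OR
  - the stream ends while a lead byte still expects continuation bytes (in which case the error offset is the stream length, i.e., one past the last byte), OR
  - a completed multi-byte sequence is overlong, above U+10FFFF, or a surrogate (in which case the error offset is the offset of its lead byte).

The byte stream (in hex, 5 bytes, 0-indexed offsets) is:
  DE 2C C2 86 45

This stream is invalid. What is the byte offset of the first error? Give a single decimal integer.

Answer: 1

Derivation:
Byte[0]=DE: 2-byte lead, need 1 cont bytes. acc=0x1E
Byte[1]=2C: expected 10xxxxxx continuation. INVALID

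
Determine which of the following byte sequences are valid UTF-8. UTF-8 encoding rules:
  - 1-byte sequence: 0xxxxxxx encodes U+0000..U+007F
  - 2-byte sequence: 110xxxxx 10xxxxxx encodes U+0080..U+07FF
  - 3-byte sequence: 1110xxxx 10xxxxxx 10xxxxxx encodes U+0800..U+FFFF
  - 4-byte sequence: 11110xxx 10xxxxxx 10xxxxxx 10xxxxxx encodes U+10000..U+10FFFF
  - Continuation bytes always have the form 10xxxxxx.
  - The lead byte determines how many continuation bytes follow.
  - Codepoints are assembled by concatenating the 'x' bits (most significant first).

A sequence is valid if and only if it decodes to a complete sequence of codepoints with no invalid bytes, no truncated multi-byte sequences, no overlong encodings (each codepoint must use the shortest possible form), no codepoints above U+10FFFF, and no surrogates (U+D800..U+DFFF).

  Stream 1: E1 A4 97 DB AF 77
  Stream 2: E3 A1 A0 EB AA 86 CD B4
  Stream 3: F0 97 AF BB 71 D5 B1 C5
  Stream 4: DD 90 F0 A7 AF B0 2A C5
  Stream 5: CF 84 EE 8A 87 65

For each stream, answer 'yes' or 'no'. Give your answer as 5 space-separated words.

Stream 1: decodes cleanly. VALID
Stream 2: decodes cleanly. VALID
Stream 3: error at byte offset 8. INVALID
Stream 4: error at byte offset 8. INVALID
Stream 5: decodes cleanly. VALID

Answer: yes yes no no yes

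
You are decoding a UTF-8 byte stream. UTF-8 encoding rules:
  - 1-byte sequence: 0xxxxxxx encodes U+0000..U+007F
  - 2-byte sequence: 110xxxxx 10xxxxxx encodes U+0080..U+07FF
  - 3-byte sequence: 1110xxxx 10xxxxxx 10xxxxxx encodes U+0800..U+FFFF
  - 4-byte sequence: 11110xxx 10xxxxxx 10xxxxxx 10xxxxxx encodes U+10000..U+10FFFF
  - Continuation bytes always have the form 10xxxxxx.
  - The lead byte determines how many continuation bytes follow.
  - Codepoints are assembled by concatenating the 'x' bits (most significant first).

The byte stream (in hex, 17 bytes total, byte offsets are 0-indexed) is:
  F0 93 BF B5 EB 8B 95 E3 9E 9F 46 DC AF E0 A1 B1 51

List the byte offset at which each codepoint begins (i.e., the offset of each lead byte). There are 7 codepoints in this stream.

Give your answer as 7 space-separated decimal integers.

Byte[0]=F0: 4-byte lead, need 3 cont bytes. acc=0x0
Byte[1]=93: continuation. acc=(acc<<6)|0x13=0x13
Byte[2]=BF: continuation. acc=(acc<<6)|0x3F=0x4FF
Byte[3]=B5: continuation. acc=(acc<<6)|0x35=0x13FF5
Completed: cp=U+13FF5 (starts at byte 0)
Byte[4]=EB: 3-byte lead, need 2 cont bytes. acc=0xB
Byte[5]=8B: continuation. acc=(acc<<6)|0x0B=0x2CB
Byte[6]=95: continuation. acc=(acc<<6)|0x15=0xB2D5
Completed: cp=U+B2D5 (starts at byte 4)
Byte[7]=E3: 3-byte lead, need 2 cont bytes. acc=0x3
Byte[8]=9E: continuation. acc=(acc<<6)|0x1E=0xDE
Byte[9]=9F: continuation. acc=(acc<<6)|0x1F=0x379F
Completed: cp=U+379F (starts at byte 7)
Byte[10]=46: 1-byte ASCII. cp=U+0046
Byte[11]=DC: 2-byte lead, need 1 cont bytes. acc=0x1C
Byte[12]=AF: continuation. acc=(acc<<6)|0x2F=0x72F
Completed: cp=U+072F (starts at byte 11)
Byte[13]=E0: 3-byte lead, need 2 cont bytes. acc=0x0
Byte[14]=A1: continuation. acc=(acc<<6)|0x21=0x21
Byte[15]=B1: continuation. acc=(acc<<6)|0x31=0x871
Completed: cp=U+0871 (starts at byte 13)
Byte[16]=51: 1-byte ASCII. cp=U+0051

Answer: 0 4 7 10 11 13 16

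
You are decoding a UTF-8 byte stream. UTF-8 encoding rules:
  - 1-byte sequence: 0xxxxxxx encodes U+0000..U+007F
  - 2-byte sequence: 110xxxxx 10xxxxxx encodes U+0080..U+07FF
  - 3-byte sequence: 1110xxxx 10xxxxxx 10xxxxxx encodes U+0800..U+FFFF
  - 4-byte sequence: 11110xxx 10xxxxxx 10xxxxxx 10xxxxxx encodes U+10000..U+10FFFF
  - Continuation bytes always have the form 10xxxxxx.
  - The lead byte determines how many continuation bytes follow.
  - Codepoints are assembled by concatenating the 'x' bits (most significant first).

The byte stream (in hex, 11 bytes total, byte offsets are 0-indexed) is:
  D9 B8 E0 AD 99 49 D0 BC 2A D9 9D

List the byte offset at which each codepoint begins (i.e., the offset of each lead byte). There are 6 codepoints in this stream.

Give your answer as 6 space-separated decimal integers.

Byte[0]=D9: 2-byte lead, need 1 cont bytes. acc=0x19
Byte[1]=B8: continuation. acc=(acc<<6)|0x38=0x678
Completed: cp=U+0678 (starts at byte 0)
Byte[2]=E0: 3-byte lead, need 2 cont bytes. acc=0x0
Byte[3]=AD: continuation. acc=(acc<<6)|0x2D=0x2D
Byte[4]=99: continuation. acc=(acc<<6)|0x19=0xB59
Completed: cp=U+0B59 (starts at byte 2)
Byte[5]=49: 1-byte ASCII. cp=U+0049
Byte[6]=D0: 2-byte lead, need 1 cont bytes. acc=0x10
Byte[7]=BC: continuation. acc=(acc<<6)|0x3C=0x43C
Completed: cp=U+043C (starts at byte 6)
Byte[8]=2A: 1-byte ASCII. cp=U+002A
Byte[9]=D9: 2-byte lead, need 1 cont bytes. acc=0x19
Byte[10]=9D: continuation. acc=(acc<<6)|0x1D=0x65D
Completed: cp=U+065D (starts at byte 9)

Answer: 0 2 5 6 8 9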